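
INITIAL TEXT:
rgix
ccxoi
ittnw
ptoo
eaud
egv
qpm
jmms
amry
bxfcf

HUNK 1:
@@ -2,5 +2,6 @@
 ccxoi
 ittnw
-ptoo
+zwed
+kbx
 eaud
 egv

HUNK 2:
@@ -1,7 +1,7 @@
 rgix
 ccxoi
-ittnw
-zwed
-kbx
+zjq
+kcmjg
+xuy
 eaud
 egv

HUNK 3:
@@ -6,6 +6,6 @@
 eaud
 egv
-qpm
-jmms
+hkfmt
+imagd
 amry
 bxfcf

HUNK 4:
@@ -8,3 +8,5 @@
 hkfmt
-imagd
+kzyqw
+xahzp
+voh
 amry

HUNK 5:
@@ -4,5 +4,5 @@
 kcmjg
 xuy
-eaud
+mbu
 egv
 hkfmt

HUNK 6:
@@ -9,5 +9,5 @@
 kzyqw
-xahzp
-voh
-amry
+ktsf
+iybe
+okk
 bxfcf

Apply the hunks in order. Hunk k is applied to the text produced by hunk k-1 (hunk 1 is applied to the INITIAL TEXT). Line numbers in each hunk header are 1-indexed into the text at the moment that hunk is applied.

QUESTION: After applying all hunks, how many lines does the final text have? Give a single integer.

Hunk 1: at line 2 remove [ptoo] add [zwed,kbx] -> 11 lines: rgix ccxoi ittnw zwed kbx eaud egv qpm jmms amry bxfcf
Hunk 2: at line 1 remove [ittnw,zwed,kbx] add [zjq,kcmjg,xuy] -> 11 lines: rgix ccxoi zjq kcmjg xuy eaud egv qpm jmms amry bxfcf
Hunk 3: at line 6 remove [qpm,jmms] add [hkfmt,imagd] -> 11 lines: rgix ccxoi zjq kcmjg xuy eaud egv hkfmt imagd amry bxfcf
Hunk 4: at line 8 remove [imagd] add [kzyqw,xahzp,voh] -> 13 lines: rgix ccxoi zjq kcmjg xuy eaud egv hkfmt kzyqw xahzp voh amry bxfcf
Hunk 5: at line 4 remove [eaud] add [mbu] -> 13 lines: rgix ccxoi zjq kcmjg xuy mbu egv hkfmt kzyqw xahzp voh amry bxfcf
Hunk 6: at line 9 remove [xahzp,voh,amry] add [ktsf,iybe,okk] -> 13 lines: rgix ccxoi zjq kcmjg xuy mbu egv hkfmt kzyqw ktsf iybe okk bxfcf
Final line count: 13

Answer: 13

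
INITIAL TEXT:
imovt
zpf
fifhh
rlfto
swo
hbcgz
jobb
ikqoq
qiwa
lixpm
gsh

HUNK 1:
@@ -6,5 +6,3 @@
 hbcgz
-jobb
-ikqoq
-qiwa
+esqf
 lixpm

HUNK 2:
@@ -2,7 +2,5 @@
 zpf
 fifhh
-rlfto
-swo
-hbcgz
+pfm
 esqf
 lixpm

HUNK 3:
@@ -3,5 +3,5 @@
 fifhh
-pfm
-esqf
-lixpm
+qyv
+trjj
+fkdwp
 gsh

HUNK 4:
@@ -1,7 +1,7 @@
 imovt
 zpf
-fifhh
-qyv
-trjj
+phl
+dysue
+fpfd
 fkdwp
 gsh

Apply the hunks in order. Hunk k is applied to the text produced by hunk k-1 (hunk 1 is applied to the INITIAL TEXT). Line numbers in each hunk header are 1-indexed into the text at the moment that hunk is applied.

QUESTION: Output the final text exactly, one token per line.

Hunk 1: at line 6 remove [jobb,ikqoq,qiwa] add [esqf] -> 9 lines: imovt zpf fifhh rlfto swo hbcgz esqf lixpm gsh
Hunk 2: at line 2 remove [rlfto,swo,hbcgz] add [pfm] -> 7 lines: imovt zpf fifhh pfm esqf lixpm gsh
Hunk 3: at line 3 remove [pfm,esqf,lixpm] add [qyv,trjj,fkdwp] -> 7 lines: imovt zpf fifhh qyv trjj fkdwp gsh
Hunk 4: at line 1 remove [fifhh,qyv,trjj] add [phl,dysue,fpfd] -> 7 lines: imovt zpf phl dysue fpfd fkdwp gsh

Answer: imovt
zpf
phl
dysue
fpfd
fkdwp
gsh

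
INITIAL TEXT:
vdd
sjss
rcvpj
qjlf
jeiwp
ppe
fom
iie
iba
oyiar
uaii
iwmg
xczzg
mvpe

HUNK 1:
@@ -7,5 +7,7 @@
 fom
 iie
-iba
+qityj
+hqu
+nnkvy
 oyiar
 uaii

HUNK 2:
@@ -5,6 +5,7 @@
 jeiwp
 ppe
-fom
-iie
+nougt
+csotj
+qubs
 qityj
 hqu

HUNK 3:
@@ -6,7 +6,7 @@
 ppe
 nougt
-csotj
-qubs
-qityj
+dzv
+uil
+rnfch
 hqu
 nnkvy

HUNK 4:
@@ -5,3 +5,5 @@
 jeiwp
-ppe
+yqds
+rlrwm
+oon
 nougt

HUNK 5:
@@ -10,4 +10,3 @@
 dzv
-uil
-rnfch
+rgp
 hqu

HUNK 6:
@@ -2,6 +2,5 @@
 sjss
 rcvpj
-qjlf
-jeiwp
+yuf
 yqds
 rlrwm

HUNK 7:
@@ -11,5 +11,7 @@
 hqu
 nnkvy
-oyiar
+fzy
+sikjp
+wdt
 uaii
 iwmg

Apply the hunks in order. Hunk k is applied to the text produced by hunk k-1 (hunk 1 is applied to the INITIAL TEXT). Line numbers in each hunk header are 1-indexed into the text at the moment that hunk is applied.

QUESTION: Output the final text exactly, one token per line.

Hunk 1: at line 7 remove [iba] add [qityj,hqu,nnkvy] -> 16 lines: vdd sjss rcvpj qjlf jeiwp ppe fom iie qityj hqu nnkvy oyiar uaii iwmg xczzg mvpe
Hunk 2: at line 5 remove [fom,iie] add [nougt,csotj,qubs] -> 17 lines: vdd sjss rcvpj qjlf jeiwp ppe nougt csotj qubs qityj hqu nnkvy oyiar uaii iwmg xczzg mvpe
Hunk 3: at line 6 remove [csotj,qubs,qityj] add [dzv,uil,rnfch] -> 17 lines: vdd sjss rcvpj qjlf jeiwp ppe nougt dzv uil rnfch hqu nnkvy oyiar uaii iwmg xczzg mvpe
Hunk 4: at line 5 remove [ppe] add [yqds,rlrwm,oon] -> 19 lines: vdd sjss rcvpj qjlf jeiwp yqds rlrwm oon nougt dzv uil rnfch hqu nnkvy oyiar uaii iwmg xczzg mvpe
Hunk 5: at line 10 remove [uil,rnfch] add [rgp] -> 18 lines: vdd sjss rcvpj qjlf jeiwp yqds rlrwm oon nougt dzv rgp hqu nnkvy oyiar uaii iwmg xczzg mvpe
Hunk 6: at line 2 remove [qjlf,jeiwp] add [yuf] -> 17 lines: vdd sjss rcvpj yuf yqds rlrwm oon nougt dzv rgp hqu nnkvy oyiar uaii iwmg xczzg mvpe
Hunk 7: at line 11 remove [oyiar] add [fzy,sikjp,wdt] -> 19 lines: vdd sjss rcvpj yuf yqds rlrwm oon nougt dzv rgp hqu nnkvy fzy sikjp wdt uaii iwmg xczzg mvpe

Answer: vdd
sjss
rcvpj
yuf
yqds
rlrwm
oon
nougt
dzv
rgp
hqu
nnkvy
fzy
sikjp
wdt
uaii
iwmg
xczzg
mvpe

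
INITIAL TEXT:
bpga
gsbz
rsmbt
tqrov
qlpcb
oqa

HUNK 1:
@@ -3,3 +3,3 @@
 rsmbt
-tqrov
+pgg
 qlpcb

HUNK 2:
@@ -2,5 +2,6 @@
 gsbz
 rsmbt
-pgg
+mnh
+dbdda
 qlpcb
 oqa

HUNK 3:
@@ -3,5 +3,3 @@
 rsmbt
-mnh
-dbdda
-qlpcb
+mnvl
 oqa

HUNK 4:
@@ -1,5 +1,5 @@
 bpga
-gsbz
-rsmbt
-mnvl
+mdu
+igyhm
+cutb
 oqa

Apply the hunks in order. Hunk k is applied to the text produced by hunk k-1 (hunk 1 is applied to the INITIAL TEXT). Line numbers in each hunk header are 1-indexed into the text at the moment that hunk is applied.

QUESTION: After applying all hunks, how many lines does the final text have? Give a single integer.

Hunk 1: at line 3 remove [tqrov] add [pgg] -> 6 lines: bpga gsbz rsmbt pgg qlpcb oqa
Hunk 2: at line 2 remove [pgg] add [mnh,dbdda] -> 7 lines: bpga gsbz rsmbt mnh dbdda qlpcb oqa
Hunk 3: at line 3 remove [mnh,dbdda,qlpcb] add [mnvl] -> 5 lines: bpga gsbz rsmbt mnvl oqa
Hunk 4: at line 1 remove [gsbz,rsmbt,mnvl] add [mdu,igyhm,cutb] -> 5 lines: bpga mdu igyhm cutb oqa
Final line count: 5

Answer: 5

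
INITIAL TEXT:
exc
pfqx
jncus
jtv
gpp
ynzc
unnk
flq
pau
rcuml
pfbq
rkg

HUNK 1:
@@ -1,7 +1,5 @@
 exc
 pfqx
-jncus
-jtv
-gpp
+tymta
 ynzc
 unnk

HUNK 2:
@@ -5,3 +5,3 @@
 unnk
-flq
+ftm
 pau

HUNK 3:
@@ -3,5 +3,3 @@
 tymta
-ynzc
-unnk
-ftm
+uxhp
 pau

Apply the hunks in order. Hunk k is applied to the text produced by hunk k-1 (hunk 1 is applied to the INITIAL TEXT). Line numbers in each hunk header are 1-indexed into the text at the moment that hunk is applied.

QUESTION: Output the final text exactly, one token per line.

Hunk 1: at line 1 remove [jncus,jtv,gpp] add [tymta] -> 10 lines: exc pfqx tymta ynzc unnk flq pau rcuml pfbq rkg
Hunk 2: at line 5 remove [flq] add [ftm] -> 10 lines: exc pfqx tymta ynzc unnk ftm pau rcuml pfbq rkg
Hunk 3: at line 3 remove [ynzc,unnk,ftm] add [uxhp] -> 8 lines: exc pfqx tymta uxhp pau rcuml pfbq rkg

Answer: exc
pfqx
tymta
uxhp
pau
rcuml
pfbq
rkg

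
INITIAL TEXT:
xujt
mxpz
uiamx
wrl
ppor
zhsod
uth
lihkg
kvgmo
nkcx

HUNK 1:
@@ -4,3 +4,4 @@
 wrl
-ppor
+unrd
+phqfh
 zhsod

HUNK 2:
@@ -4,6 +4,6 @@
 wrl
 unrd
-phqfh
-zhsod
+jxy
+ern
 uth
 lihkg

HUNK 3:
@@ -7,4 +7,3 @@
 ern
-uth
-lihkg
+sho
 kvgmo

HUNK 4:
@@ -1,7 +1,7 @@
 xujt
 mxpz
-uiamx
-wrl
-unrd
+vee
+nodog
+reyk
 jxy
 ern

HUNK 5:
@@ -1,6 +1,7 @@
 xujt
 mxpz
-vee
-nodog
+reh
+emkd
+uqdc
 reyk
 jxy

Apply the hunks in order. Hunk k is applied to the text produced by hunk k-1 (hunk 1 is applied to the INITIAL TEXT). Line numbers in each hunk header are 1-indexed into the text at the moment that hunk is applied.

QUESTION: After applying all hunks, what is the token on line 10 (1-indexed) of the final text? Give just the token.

Answer: kvgmo

Derivation:
Hunk 1: at line 4 remove [ppor] add [unrd,phqfh] -> 11 lines: xujt mxpz uiamx wrl unrd phqfh zhsod uth lihkg kvgmo nkcx
Hunk 2: at line 4 remove [phqfh,zhsod] add [jxy,ern] -> 11 lines: xujt mxpz uiamx wrl unrd jxy ern uth lihkg kvgmo nkcx
Hunk 3: at line 7 remove [uth,lihkg] add [sho] -> 10 lines: xujt mxpz uiamx wrl unrd jxy ern sho kvgmo nkcx
Hunk 4: at line 1 remove [uiamx,wrl,unrd] add [vee,nodog,reyk] -> 10 lines: xujt mxpz vee nodog reyk jxy ern sho kvgmo nkcx
Hunk 5: at line 1 remove [vee,nodog] add [reh,emkd,uqdc] -> 11 lines: xujt mxpz reh emkd uqdc reyk jxy ern sho kvgmo nkcx
Final line 10: kvgmo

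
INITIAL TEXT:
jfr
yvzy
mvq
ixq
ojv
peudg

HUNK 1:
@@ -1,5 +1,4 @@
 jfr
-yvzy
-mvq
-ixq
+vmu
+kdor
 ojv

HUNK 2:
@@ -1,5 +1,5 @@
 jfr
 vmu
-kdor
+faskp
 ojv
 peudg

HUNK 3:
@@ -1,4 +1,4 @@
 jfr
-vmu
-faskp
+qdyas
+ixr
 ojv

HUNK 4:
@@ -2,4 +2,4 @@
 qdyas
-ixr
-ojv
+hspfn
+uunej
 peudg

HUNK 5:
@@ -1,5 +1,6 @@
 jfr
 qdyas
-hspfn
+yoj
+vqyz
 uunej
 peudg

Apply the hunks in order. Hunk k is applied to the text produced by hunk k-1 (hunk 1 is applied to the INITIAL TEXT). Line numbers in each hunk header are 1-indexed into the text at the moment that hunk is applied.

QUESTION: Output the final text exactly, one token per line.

Hunk 1: at line 1 remove [yvzy,mvq,ixq] add [vmu,kdor] -> 5 lines: jfr vmu kdor ojv peudg
Hunk 2: at line 1 remove [kdor] add [faskp] -> 5 lines: jfr vmu faskp ojv peudg
Hunk 3: at line 1 remove [vmu,faskp] add [qdyas,ixr] -> 5 lines: jfr qdyas ixr ojv peudg
Hunk 4: at line 2 remove [ixr,ojv] add [hspfn,uunej] -> 5 lines: jfr qdyas hspfn uunej peudg
Hunk 5: at line 1 remove [hspfn] add [yoj,vqyz] -> 6 lines: jfr qdyas yoj vqyz uunej peudg

Answer: jfr
qdyas
yoj
vqyz
uunej
peudg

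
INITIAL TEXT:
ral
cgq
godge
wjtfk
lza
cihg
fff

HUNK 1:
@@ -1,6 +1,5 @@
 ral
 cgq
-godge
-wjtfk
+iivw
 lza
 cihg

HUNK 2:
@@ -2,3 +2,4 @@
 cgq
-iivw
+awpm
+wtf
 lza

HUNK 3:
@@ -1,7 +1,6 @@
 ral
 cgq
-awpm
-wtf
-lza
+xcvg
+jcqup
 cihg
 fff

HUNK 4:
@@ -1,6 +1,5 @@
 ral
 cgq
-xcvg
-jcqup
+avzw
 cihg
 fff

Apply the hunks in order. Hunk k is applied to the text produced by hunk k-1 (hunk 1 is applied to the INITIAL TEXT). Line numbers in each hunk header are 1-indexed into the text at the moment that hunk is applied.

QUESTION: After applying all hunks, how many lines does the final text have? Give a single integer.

Hunk 1: at line 1 remove [godge,wjtfk] add [iivw] -> 6 lines: ral cgq iivw lza cihg fff
Hunk 2: at line 2 remove [iivw] add [awpm,wtf] -> 7 lines: ral cgq awpm wtf lza cihg fff
Hunk 3: at line 1 remove [awpm,wtf,lza] add [xcvg,jcqup] -> 6 lines: ral cgq xcvg jcqup cihg fff
Hunk 4: at line 1 remove [xcvg,jcqup] add [avzw] -> 5 lines: ral cgq avzw cihg fff
Final line count: 5

Answer: 5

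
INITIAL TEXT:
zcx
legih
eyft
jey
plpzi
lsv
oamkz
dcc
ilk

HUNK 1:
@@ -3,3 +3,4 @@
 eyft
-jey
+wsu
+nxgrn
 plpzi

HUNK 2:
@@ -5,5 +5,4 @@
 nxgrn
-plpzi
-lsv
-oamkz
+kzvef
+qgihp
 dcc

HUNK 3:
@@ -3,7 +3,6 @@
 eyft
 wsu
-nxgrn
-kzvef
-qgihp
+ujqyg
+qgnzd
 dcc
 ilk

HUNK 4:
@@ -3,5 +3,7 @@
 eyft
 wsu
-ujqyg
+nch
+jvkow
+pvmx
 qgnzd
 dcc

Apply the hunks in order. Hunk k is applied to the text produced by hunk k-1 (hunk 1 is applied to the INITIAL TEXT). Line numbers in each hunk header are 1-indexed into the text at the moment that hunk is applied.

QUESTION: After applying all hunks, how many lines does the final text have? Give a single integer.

Hunk 1: at line 3 remove [jey] add [wsu,nxgrn] -> 10 lines: zcx legih eyft wsu nxgrn plpzi lsv oamkz dcc ilk
Hunk 2: at line 5 remove [plpzi,lsv,oamkz] add [kzvef,qgihp] -> 9 lines: zcx legih eyft wsu nxgrn kzvef qgihp dcc ilk
Hunk 3: at line 3 remove [nxgrn,kzvef,qgihp] add [ujqyg,qgnzd] -> 8 lines: zcx legih eyft wsu ujqyg qgnzd dcc ilk
Hunk 4: at line 3 remove [ujqyg] add [nch,jvkow,pvmx] -> 10 lines: zcx legih eyft wsu nch jvkow pvmx qgnzd dcc ilk
Final line count: 10

Answer: 10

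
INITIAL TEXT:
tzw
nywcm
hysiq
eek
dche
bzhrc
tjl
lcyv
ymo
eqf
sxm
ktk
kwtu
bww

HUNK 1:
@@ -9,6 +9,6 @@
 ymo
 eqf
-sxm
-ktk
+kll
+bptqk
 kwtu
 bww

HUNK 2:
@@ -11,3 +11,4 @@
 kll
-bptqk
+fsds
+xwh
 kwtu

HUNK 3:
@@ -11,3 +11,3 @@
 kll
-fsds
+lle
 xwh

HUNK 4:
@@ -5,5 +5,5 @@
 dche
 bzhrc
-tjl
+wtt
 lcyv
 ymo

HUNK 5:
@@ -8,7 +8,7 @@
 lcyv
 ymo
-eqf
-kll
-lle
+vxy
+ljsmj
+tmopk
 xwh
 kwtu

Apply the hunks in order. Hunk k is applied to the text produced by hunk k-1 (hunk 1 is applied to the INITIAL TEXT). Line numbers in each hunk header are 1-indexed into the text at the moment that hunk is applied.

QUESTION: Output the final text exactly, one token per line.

Hunk 1: at line 9 remove [sxm,ktk] add [kll,bptqk] -> 14 lines: tzw nywcm hysiq eek dche bzhrc tjl lcyv ymo eqf kll bptqk kwtu bww
Hunk 2: at line 11 remove [bptqk] add [fsds,xwh] -> 15 lines: tzw nywcm hysiq eek dche bzhrc tjl lcyv ymo eqf kll fsds xwh kwtu bww
Hunk 3: at line 11 remove [fsds] add [lle] -> 15 lines: tzw nywcm hysiq eek dche bzhrc tjl lcyv ymo eqf kll lle xwh kwtu bww
Hunk 4: at line 5 remove [tjl] add [wtt] -> 15 lines: tzw nywcm hysiq eek dche bzhrc wtt lcyv ymo eqf kll lle xwh kwtu bww
Hunk 5: at line 8 remove [eqf,kll,lle] add [vxy,ljsmj,tmopk] -> 15 lines: tzw nywcm hysiq eek dche bzhrc wtt lcyv ymo vxy ljsmj tmopk xwh kwtu bww

Answer: tzw
nywcm
hysiq
eek
dche
bzhrc
wtt
lcyv
ymo
vxy
ljsmj
tmopk
xwh
kwtu
bww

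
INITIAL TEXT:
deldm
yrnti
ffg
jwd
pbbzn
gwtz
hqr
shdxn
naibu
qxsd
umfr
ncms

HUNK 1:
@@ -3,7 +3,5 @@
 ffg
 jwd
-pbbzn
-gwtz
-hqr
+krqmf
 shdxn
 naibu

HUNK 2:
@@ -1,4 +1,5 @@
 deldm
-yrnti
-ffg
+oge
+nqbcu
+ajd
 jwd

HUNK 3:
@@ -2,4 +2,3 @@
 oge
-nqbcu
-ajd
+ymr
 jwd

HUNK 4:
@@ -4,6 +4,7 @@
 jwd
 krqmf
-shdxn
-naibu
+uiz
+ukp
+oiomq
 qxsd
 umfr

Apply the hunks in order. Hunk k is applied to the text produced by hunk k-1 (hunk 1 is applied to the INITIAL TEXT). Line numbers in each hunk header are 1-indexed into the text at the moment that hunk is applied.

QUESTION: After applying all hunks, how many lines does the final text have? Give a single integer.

Hunk 1: at line 3 remove [pbbzn,gwtz,hqr] add [krqmf] -> 10 lines: deldm yrnti ffg jwd krqmf shdxn naibu qxsd umfr ncms
Hunk 2: at line 1 remove [yrnti,ffg] add [oge,nqbcu,ajd] -> 11 lines: deldm oge nqbcu ajd jwd krqmf shdxn naibu qxsd umfr ncms
Hunk 3: at line 2 remove [nqbcu,ajd] add [ymr] -> 10 lines: deldm oge ymr jwd krqmf shdxn naibu qxsd umfr ncms
Hunk 4: at line 4 remove [shdxn,naibu] add [uiz,ukp,oiomq] -> 11 lines: deldm oge ymr jwd krqmf uiz ukp oiomq qxsd umfr ncms
Final line count: 11

Answer: 11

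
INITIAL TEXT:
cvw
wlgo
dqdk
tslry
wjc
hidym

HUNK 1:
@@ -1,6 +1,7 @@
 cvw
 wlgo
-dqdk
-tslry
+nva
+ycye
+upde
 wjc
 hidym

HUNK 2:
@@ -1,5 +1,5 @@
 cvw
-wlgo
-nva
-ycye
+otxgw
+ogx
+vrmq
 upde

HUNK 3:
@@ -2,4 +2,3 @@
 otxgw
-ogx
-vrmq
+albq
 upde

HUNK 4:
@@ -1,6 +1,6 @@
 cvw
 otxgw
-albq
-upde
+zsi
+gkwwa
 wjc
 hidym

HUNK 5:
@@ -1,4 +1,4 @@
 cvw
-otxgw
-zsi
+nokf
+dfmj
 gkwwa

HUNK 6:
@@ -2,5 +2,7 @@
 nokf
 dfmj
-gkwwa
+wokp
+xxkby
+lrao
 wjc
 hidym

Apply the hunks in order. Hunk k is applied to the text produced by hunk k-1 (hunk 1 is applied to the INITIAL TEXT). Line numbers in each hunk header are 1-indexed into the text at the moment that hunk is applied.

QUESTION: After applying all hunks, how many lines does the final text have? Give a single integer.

Answer: 8

Derivation:
Hunk 1: at line 1 remove [dqdk,tslry] add [nva,ycye,upde] -> 7 lines: cvw wlgo nva ycye upde wjc hidym
Hunk 2: at line 1 remove [wlgo,nva,ycye] add [otxgw,ogx,vrmq] -> 7 lines: cvw otxgw ogx vrmq upde wjc hidym
Hunk 3: at line 2 remove [ogx,vrmq] add [albq] -> 6 lines: cvw otxgw albq upde wjc hidym
Hunk 4: at line 1 remove [albq,upde] add [zsi,gkwwa] -> 6 lines: cvw otxgw zsi gkwwa wjc hidym
Hunk 5: at line 1 remove [otxgw,zsi] add [nokf,dfmj] -> 6 lines: cvw nokf dfmj gkwwa wjc hidym
Hunk 6: at line 2 remove [gkwwa] add [wokp,xxkby,lrao] -> 8 lines: cvw nokf dfmj wokp xxkby lrao wjc hidym
Final line count: 8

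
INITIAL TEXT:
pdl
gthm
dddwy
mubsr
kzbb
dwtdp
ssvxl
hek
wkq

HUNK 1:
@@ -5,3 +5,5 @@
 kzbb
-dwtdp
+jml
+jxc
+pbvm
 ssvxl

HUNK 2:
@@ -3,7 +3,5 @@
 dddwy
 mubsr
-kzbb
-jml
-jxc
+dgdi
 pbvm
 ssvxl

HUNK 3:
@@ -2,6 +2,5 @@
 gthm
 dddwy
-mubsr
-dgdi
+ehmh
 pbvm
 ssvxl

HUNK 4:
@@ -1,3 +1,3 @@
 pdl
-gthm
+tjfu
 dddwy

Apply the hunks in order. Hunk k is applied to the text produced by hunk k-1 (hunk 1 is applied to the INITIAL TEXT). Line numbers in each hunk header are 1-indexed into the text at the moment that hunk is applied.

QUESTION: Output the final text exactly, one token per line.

Answer: pdl
tjfu
dddwy
ehmh
pbvm
ssvxl
hek
wkq

Derivation:
Hunk 1: at line 5 remove [dwtdp] add [jml,jxc,pbvm] -> 11 lines: pdl gthm dddwy mubsr kzbb jml jxc pbvm ssvxl hek wkq
Hunk 2: at line 3 remove [kzbb,jml,jxc] add [dgdi] -> 9 lines: pdl gthm dddwy mubsr dgdi pbvm ssvxl hek wkq
Hunk 3: at line 2 remove [mubsr,dgdi] add [ehmh] -> 8 lines: pdl gthm dddwy ehmh pbvm ssvxl hek wkq
Hunk 4: at line 1 remove [gthm] add [tjfu] -> 8 lines: pdl tjfu dddwy ehmh pbvm ssvxl hek wkq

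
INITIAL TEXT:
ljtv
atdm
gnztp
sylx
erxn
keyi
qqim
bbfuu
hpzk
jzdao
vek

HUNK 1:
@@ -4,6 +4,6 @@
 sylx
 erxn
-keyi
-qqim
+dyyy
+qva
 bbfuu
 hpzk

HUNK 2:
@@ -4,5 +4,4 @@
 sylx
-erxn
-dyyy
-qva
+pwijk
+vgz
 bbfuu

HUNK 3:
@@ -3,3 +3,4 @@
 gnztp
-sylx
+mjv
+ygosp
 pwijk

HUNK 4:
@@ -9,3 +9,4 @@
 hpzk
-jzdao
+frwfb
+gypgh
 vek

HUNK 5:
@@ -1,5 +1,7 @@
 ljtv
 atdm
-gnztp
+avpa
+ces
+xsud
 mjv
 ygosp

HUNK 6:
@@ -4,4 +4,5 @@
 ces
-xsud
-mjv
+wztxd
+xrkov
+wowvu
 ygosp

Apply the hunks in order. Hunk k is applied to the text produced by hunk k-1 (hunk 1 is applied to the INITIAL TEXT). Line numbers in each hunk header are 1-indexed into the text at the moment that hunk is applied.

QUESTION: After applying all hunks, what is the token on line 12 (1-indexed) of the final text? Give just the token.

Hunk 1: at line 4 remove [keyi,qqim] add [dyyy,qva] -> 11 lines: ljtv atdm gnztp sylx erxn dyyy qva bbfuu hpzk jzdao vek
Hunk 2: at line 4 remove [erxn,dyyy,qva] add [pwijk,vgz] -> 10 lines: ljtv atdm gnztp sylx pwijk vgz bbfuu hpzk jzdao vek
Hunk 3: at line 3 remove [sylx] add [mjv,ygosp] -> 11 lines: ljtv atdm gnztp mjv ygosp pwijk vgz bbfuu hpzk jzdao vek
Hunk 4: at line 9 remove [jzdao] add [frwfb,gypgh] -> 12 lines: ljtv atdm gnztp mjv ygosp pwijk vgz bbfuu hpzk frwfb gypgh vek
Hunk 5: at line 1 remove [gnztp] add [avpa,ces,xsud] -> 14 lines: ljtv atdm avpa ces xsud mjv ygosp pwijk vgz bbfuu hpzk frwfb gypgh vek
Hunk 6: at line 4 remove [xsud,mjv] add [wztxd,xrkov,wowvu] -> 15 lines: ljtv atdm avpa ces wztxd xrkov wowvu ygosp pwijk vgz bbfuu hpzk frwfb gypgh vek
Final line 12: hpzk

Answer: hpzk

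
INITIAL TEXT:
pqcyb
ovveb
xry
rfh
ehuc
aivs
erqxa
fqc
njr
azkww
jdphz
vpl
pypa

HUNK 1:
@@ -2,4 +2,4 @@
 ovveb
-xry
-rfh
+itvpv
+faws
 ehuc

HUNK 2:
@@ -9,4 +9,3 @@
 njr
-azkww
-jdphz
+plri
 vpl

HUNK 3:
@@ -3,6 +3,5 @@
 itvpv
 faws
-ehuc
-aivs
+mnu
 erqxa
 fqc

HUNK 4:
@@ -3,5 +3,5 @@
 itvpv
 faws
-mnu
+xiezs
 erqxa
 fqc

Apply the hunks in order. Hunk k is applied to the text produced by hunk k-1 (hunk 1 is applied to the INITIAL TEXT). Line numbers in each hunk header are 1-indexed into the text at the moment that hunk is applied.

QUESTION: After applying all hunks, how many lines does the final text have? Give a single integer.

Answer: 11

Derivation:
Hunk 1: at line 2 remove [xry,rfh] add [itvpv,faws] -> 13 lines: pqcyb ovveb itvpv faws ehuc aivs erqxa fqc njr azkww jdphz vpl pypa
Hunk 2: at line 9 remove [azkww,jdphz] add [plri] -> 12 lines: pqcyb ovveb itvpv faws ehuc aivs erqxa fqc njr plri vpl pypa
Hunk 3: at line 3 remove [ehuc,aivs] add [mnu] -> 11 lines: pqcyb ovveb itvpv faws mnu erqxa fqc njr plri vpl pypa
Hunk 4: at line 3 remove [mnu] add [xiezs] -> 11 lines: pqcyb ovveb itvpv faws xiezs erqxa fqc njr plri vpl pypa
Final line count: 11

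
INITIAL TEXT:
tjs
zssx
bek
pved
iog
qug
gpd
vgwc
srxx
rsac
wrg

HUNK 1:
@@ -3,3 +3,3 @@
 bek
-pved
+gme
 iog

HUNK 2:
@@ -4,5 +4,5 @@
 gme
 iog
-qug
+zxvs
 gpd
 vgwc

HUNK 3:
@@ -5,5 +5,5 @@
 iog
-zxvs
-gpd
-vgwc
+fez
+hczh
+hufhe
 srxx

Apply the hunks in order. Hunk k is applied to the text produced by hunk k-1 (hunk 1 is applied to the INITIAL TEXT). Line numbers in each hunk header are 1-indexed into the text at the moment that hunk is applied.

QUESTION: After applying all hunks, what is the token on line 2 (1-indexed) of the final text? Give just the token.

Hunk 1: at line 3 remove [pved] add [gme] -> 11 lines: tjs zssx bek gme iog qug gpd vgwc srxx rsac wrg
Hunk 2: at line 4 remove [qug] add [zxvs] -> 11 lines: tjs zssx bek gme iog zxvs gpd vgwc srxx rsac wrg
Hunk 3: at line 5 remove [zxvs,gpd,vgwc] add [fez,hczh,hufhe] -> 11 lines: tjs zssx bek gme iog fez hczh hufhe srxx rsac wrg
Final line 2: zssx

Answer: zssx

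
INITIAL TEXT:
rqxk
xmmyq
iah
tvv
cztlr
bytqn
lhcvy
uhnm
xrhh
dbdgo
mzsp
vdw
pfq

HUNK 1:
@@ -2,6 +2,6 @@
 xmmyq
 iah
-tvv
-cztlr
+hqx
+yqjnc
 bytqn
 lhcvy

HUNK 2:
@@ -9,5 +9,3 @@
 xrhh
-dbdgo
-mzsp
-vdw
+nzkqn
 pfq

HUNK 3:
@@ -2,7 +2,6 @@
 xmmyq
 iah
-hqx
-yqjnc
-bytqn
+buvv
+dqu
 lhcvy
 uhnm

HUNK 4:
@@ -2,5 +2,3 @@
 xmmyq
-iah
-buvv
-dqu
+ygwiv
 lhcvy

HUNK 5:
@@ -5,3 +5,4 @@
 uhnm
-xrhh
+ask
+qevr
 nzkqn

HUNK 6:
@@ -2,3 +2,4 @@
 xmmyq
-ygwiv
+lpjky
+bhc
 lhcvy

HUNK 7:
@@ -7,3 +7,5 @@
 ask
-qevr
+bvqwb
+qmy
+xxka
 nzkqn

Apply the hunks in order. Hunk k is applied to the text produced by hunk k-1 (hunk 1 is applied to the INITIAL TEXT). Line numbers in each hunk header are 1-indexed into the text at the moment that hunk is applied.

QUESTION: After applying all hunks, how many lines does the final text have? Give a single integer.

Hunk 1: at line 2 remove [tvv,cztlr] add [hqx,yqjnc] -> 13 lines: rqxk xmmyq iah hqx yqjnc bytqn lhcvy uhnm xrhh dbdgo mzsp vdw pfq
Hunk 2: at line 9 remove [dbdgo,mzsp,vdw] add [nzkqn] -> 11 lines: rqxk xmmyq iah hqx yqjnc bytqn lhcvy uhnm xrhh nzkqn pfq
Hunk 3: at line 2 remove [hqx,yqjnc,bytqn] add [buvv,dqu] -> 10 lines: rqxk xmmyq iah buvv dqu lhcvy uhnm xrhh nzkqn pfq
Hunk 4: at line 2 remove [iah,buvv,dqu] add [ygwiv] -> 8 lines: rqxk xmmyq ygwiv lhcvy uhnm xrhh nzkqn pfq
Hunk 5: at line 5 remove [xrhh] add [ask,qevr] -> 9 lines: rqxk xmmyq ygwiv lhcvy uhnm ask qevr nzkqn pfq
Hunk 6: at line 2 remove [ygwiv] add [lpjky,bhc] -> 10 lines: rqxk xmmyq lpjky bhc lhcvy uhnm ask qevr nzkqn pfq
Hunk 7: at line 7 remove [qevr] add [bvqwb,qmy,xxka] -> 12 lines: rqxk xmmyq lpjky bhc lhcvy uhnm ask bvqwb qmy xxka nzkqn pfq
Final line count: 12

Answer: 12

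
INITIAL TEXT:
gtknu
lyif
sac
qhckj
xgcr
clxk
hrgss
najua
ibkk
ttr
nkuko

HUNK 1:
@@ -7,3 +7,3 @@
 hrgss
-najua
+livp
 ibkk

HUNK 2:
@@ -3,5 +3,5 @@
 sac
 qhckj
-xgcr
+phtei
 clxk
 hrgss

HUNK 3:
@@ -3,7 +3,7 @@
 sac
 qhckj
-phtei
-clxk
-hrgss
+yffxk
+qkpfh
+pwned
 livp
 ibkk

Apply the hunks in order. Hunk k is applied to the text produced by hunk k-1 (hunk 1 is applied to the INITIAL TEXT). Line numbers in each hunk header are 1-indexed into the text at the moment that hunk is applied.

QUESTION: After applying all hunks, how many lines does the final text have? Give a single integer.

Hunk 1: at line 7 remove [najua] add [livp] -> 11 lines: gtknu lyif sac qhckj xgcr clxk hrgss livp ibkk ttr nkuko
Hunk 2: at line 3 remove [xgcr] add [phtei] -> 11 lines: gtknu lyif sac qhckj phtei clxk hrgss livp ibkk ttr nkuko
Hunk 3: at line 3 remove [phtei,clxk,hrgss] add [yffxk,qkpfh,pwned] -> 11 lines: gtknu lyif sac qhckj yffxk qkpfh pwned livp ibkk ttr nkuko
Final line count: 11

Answer: 11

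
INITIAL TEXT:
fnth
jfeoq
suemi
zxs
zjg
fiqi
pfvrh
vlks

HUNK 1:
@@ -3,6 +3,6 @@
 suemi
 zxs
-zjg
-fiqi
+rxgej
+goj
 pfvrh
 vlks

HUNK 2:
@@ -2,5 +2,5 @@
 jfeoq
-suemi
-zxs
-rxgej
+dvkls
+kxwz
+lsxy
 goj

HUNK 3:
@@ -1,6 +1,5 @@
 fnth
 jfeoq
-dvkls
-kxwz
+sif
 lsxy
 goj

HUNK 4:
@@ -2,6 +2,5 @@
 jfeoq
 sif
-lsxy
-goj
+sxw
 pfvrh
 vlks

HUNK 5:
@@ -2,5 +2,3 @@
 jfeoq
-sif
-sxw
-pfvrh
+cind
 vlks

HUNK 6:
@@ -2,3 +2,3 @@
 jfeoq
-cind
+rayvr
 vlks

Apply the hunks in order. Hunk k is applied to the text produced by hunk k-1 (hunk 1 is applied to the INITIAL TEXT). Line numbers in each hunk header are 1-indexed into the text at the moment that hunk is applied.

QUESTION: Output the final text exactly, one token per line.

Hunk 1: at line 3 remove [zjg,fiqi] add [rxgej,goj] -> 8 lines: fnth jfeoq suemi zxs rxgej goj pfvrh vlks
Hunk 2: at line 2 remove [suemi,zxs,rxgej] add [dvkls,kxwz,lsxy] -> 8 lines: fnth jfeoq dvkls kxwz lsxy goj pfvrh vlks
Hunk 3: at line 1 remove [dvkls,kxwz] add [sif] -> 7 lines: fnth jfeoq sif lsxy goj pfvrh vlks
Hunk 4: at line 2 remove [lsxy,goj] add [sxw] -> 6 lines: fnth jfeoq sif sxw pfvrh vlks
Hunk 5: at line 2 remove [sif,sxw,pfvrh] add [cind] -> 4 lines: fnth jfeoq cind vlks
Hunk 6: at line 2 remove [cind] add [rayvr] -> 4 lines: fnth jfeoq rayvr vlks

Answer: fnth
jfeoq
rayvr
vlks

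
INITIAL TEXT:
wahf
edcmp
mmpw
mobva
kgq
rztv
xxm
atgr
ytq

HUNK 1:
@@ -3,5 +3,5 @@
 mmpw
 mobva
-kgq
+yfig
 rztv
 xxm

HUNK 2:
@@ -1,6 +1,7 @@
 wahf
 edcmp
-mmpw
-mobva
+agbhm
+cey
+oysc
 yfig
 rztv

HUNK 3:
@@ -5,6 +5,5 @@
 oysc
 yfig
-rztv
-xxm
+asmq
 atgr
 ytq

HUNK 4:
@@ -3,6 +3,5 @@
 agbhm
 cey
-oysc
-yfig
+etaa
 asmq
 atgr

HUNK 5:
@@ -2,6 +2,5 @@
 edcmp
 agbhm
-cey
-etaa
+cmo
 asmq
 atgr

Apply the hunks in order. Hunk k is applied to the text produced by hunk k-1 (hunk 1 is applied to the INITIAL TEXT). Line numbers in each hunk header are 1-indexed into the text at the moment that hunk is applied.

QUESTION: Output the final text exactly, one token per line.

Answer: wahf
edcmp
agbhm
cmo
asmq
atgr
ytq

Derivation:
Hunk 1: at line 3 remove [kgq] add [yfig] -> 9 lines: wahf edcmp mmpw mobva yfig rztv xxm atgr ytq
Hunk 2: at line 1 remove [mmpw,mobva] add [agbhm,cey,oysc] -> 10 lines: wahf edcmp agbhm cey oysc yfig rztv xxm atgr ytq
Hunk 3: at line 5 remove [rztv,xxm] add [asmq] -> 9 lines: wahf edcmp agbhm cey oysc yfig asmq atgr ytq
Hunk 4: at line 3 remove [oysc,yfig] add [etaa] -> 8 lines: wahf edcmp agbhm cey etaa asmq atgr ytq
Hunk 5: at line 2 remove [cey,etaa] add [cmo] -> 7 lines: wahf edcmp agbhm cmo asmq atgr ytq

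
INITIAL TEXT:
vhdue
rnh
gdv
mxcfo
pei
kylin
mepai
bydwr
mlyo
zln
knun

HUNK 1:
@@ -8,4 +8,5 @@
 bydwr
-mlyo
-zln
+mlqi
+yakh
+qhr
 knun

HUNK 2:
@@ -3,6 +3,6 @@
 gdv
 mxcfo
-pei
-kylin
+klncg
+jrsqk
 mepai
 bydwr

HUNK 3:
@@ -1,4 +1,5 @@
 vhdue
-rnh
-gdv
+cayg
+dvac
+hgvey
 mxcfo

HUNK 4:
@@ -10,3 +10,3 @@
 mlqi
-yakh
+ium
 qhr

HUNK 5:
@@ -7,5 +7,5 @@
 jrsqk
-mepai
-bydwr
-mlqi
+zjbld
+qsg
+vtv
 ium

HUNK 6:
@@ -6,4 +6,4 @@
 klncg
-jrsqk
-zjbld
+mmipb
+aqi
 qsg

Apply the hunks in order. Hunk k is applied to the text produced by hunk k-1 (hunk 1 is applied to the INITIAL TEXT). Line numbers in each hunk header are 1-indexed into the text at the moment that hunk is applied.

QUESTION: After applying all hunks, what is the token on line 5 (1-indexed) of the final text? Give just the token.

Answer: mxcfo

Derivation:
Hunk 1: at line 8 remove [mlyo,zln] add [mlqi,yakh,qhr] -> 12 lines: vhdue rnh gdv mxcfo pei kylin mepai bydwr mlqi yakh qhr knun
Hunk 2: at line 3 remove [pei,kylin] add [klncg,jrsqk] -> 12 lines: vhdue rnh gdv mxcfo klncg jrsqk mepai bydwr mlqi yakh qhr knun
Hunk 3: at line 1 remove [rnh,gdv] add [cayg,dvac,hgvey] -> 13 lines: vhdue cayg dvac hgvey mxcfo klncg jrsqk mepai bydwr mlqi yakh qhr knun
Hunk 4: at line 10 remove [yakh] add [ium] -> 13 lines: vhdue cayg dvac hgvey mxcfo klncg jrsqk mepai bydwr mlqi ium qhr knun
Hunk 5: at line 7 remove [mepai,bydwr,mlqi] add [zjbld,qsg,vtv] -> 13 lines: vhdue cayg dvac hgvey mxcfo klncg jrsqk zjbld qsg vtv ium qhr knun
Hunk 6: at line 6 remove [jrsqk,zjbld] add [mmipb,aqi] -> 13 lines: vhdue cayg dvac hgvey mxcfo klncg mmipb aqi qsg vtv ium qhr knun
Final line 5: mxcfo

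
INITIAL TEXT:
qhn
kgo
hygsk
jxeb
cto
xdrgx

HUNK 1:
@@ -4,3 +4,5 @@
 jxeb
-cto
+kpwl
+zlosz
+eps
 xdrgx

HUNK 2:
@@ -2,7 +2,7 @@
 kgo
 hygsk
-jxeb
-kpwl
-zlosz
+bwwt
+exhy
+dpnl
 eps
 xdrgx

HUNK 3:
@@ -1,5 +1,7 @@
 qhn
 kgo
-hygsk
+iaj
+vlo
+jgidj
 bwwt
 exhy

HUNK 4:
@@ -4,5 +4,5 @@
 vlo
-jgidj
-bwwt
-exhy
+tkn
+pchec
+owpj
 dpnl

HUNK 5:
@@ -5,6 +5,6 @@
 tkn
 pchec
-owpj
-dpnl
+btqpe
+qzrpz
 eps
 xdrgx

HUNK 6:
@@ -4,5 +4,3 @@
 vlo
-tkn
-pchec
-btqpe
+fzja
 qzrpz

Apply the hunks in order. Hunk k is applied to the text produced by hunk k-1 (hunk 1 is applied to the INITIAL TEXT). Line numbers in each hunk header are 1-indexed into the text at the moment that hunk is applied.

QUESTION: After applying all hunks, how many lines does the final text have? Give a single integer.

Hunk 1: at line 4 remove [cto] add [kpwl,zlosz,eps] -> 8 lines: qhn kgo hygsk jxeb kpwl zlosz eps xdrgx
Hunk 2: at line 2 remove [jxeb,kpwl,zlosz] add [bwwt,exhy,dpnl] -> 8 lines: qhn kgo hygsk bwwt exhy dpnl eps xdrgx
Hunk 3: at line 1 remove [hygsk] add [iaj,vlo,jgidj] -> 10 lines: qhn kgo iaj vlo jgidj bwwt exhy dpnl eps xdrgx
Hunk 4: at line 4 remove [jgidj,bwwt,exhy] add [tkn,pchec,owpj] -> 10 lines: qhn kgo iaj vlo tkn pchec owpj dpnl eps xdrgx
Hunk 5: at line 5 remove [owpj,dpnl] add [btqpe,qzrpz] -> 10 lines: qhn kgo iaj vlo tkn pchec btqpe qzrpz eps xdrgx
Hunk 6: at line 4 remove [tkn,pchec,btqpe] add [fzja] -> 8 lines: qhn kgo iaj vlo fzja qzrpz eps xdrgx
Final line count: 8

Answer: 8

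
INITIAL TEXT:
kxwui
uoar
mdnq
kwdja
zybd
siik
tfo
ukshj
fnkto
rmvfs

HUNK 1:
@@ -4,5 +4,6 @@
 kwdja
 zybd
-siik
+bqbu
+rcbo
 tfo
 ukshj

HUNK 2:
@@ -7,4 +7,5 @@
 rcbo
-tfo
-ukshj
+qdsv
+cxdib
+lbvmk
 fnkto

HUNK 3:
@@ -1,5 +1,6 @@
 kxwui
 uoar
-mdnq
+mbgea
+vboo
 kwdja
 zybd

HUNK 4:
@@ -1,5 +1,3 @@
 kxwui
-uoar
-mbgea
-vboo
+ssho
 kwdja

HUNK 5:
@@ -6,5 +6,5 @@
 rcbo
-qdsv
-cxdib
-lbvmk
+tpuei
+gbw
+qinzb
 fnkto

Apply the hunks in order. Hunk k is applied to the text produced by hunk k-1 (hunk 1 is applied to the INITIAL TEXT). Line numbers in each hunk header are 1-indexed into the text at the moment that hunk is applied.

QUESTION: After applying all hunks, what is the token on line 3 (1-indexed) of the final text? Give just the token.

Hunk 1: at line 4 remove [siik] add [bqbu,rcbo] -> 11 lines: kxwui uoar mdnq kwdja zybd bqbu rcbo tfo ukshj fnkto rmvfs
Hunk 2: at line 7 remove [tfo,ukshj] add [qdsv,cxdib,lbvmk] -> 12 lines: kxwui uoar mdnq kwdja zybd bqbu rcbo qdsv cxdib lbvmk fnkto rmvfs
Hunk 3: at line 1 remove [mdnq] add [mbgea,vboo] -> 13 lines: kxwui uoar mbgea vboo kwdja zybd bqbu rcbo qdsv cxdib lbvmk fnkto rmvfs
Hunk 4: at line 1 remove [uoar,mbgea,vboo] add [ssho] -> 11 lines: kxwui ssho kwdja zybd bqbu rcbo qdsv cxdib lbvmk fnkto rmvfs
Hunk 5: at line 6 remove [qdsv,cxdib,lbvmk] add [tpuei,gbw,qinzb] -> 11 lines: kxwui ssho kwdja zybd bqbu rcbo tpuei gbw qinzb fnkto rmvfs
Final line 3: kwdja

Answer: kwdja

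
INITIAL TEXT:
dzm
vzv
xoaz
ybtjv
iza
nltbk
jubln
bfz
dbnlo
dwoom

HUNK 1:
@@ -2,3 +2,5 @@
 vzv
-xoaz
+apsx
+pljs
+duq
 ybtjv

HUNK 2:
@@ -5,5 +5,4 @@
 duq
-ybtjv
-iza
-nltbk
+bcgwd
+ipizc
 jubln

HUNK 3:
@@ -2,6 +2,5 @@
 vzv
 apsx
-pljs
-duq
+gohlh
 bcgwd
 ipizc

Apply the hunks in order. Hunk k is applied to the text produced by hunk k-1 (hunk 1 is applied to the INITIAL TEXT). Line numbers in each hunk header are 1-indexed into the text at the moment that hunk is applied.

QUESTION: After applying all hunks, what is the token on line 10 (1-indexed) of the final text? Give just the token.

Answer: dwoom

Derivation:
Hunk 1: at line 2 remove [xoaz] add [apsx,pljs,duq] -> 12 lines: dzm vzv apsx pljs duq ybtjv iza nltbk jubln bfz dbnlo dwoom
Hunk 2: at line 5 remove [ybtjv,iza,nltbk] add [bcgwd,ipizc] -> 11 lines: dzm vzv apsx pljs duq bcgwd ipizc jubln bfz dbnlo dwoom
Hunk 3: at line 2 remove [pljs,duq] add [gohlh] -> 10 lines: dzm vzv apsx gohlh bcgwd ipizc jubln bfz dbnlo dwoom
Final line 10: dwoom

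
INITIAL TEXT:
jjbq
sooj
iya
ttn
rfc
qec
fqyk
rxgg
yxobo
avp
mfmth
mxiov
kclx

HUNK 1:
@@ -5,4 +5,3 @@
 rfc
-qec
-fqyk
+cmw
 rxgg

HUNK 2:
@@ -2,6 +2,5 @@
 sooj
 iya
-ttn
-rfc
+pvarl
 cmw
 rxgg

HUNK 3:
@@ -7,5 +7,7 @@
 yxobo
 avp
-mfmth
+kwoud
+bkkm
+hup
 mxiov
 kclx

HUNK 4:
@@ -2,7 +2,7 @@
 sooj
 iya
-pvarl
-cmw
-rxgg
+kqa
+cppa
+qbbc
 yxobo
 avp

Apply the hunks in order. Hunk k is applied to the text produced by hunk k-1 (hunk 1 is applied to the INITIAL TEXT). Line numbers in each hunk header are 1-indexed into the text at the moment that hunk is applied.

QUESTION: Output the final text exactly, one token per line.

Answer: jjbq
sooj
iya
kqa
cppa
qbbc
yxobo
avp
kwoud
bkkm
hup
mxiov
kclx

Derivation:
Hunk 1: at line 5 remove [qec,fqyk] add [cmw] -> 12 lines: jjbq sooj iya ttn rfc cmw rxgg yxobo avp mfmth mxiov kclx
Hunk 2: at line 2 remove [ttn,rfc] add [pvarl] -> 11 lines: jjbq sooj iya pvarl cmw rxgg yxobo avp mfmth mxiov kclx
Hunk 3: at line 7 remove [mfmth] add [kwoud,bkkm,hup] -> 13 lines: jjbq sooj iya pvarl cmw rxgg yxobo avp kwoud bkkm hup mxiov kclx
Hunk 4: at line 2 remove [pvarl,cmw,rxgg] add [kqa,cppa,qbbc] -> 13 lines: jjbq sooj iya kqa cppa qbbc yxobo avp kwoud bkkm hup mxiov kclx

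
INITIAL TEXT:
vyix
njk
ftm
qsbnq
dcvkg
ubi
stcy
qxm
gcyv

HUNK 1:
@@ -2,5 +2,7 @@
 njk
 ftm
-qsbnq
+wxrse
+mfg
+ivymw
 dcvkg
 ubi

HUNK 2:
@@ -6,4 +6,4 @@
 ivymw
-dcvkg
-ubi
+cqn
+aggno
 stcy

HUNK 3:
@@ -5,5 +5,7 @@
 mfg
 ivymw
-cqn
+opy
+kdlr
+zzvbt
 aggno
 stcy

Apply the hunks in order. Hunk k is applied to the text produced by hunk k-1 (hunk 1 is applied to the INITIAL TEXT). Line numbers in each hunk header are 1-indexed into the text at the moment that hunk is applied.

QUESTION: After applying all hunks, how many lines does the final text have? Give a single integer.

Answer: 13

Derivation:
Hunk 1: at line 2 remove [qsbnq] add [wxrse,mfg,ivymw] -> 11 lines: vyix njk ftm wxrse mfg ivymw dcvkg ubi stcy qxm gcyv
Hunk 2: at line 6 remove [dcvkg,ubi] add [cqn,aggno] -> 11 lines: vyix njk ftm wxrse mfg ivymw cqn aggno stcy qxm gcyv
Hunk 3: at line 5 remove [cqn] add [opy,kdlr,zzvbt] -> 13 lines: vyix njk ftm wxrse mfg ivymw opy kdlr zzvbt aggno stcy qxm gcyv
Final line count: 13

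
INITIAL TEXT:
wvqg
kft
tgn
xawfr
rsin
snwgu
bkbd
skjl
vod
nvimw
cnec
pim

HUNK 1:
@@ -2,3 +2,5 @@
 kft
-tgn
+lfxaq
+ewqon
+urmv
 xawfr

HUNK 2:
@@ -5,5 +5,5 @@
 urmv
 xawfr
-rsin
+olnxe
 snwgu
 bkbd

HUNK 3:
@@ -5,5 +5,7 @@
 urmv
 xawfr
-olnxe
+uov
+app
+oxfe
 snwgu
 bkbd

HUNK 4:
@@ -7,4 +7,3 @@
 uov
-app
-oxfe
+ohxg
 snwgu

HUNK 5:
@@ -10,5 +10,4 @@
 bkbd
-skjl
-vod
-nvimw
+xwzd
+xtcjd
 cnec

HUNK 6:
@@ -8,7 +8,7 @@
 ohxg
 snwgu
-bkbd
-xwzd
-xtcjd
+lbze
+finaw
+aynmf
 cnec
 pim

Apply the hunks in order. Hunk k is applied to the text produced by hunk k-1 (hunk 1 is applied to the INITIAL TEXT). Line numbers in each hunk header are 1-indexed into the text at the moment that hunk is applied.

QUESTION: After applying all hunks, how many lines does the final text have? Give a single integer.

Hunk 1: at line 2 remove [tgn] add [lfxaq,ewqon,urmv] -> 14 lines: wvqg kft lfxaq ewqon urmv xawfr rsin snwgu bkbd skjl vod nvimw cnec pim
Hunk 2: at line 5 remove [rsin] add [olnxe] -> 14 lines: wvqg kft lfxaq ewqon urmv xawfr olnxe snwgu bkbd skjl vod nvimw cnec pim
Hunk 3: at line 5 remove [olnxe] add [uov,app,oxfe] -> 16 lines: wvqg kft lfxaq ewqon urmv xawfr uov app oxfe snwgu bkbd skjl vod nvimw cnec pim
Hunk 4: at line 7 remove [app,oxfe] add [ohxg] -> 15 lines: wvqg kft lfxaq ewqon urmv xawfr uov ohxg snwgu bkbd skjl vod nvimw cnec pim
Hunk 5: at line 10 remove [skjl,vod,nvimw] add [xwzd,xtcjd] -> 14 lines: wvqg kft lfxaq ewqon urmv xawfr uov ohxg snwgu bkbd xwzd xtcjd cnec pim
Hunk 6: at line 8 remove [bkbd,xwzd,xtcjd] add [lbze,finaw,aynmf] -> 14 lines: wvqg kft lfxaq ewqon urmv xawfr uov ohxg snwgu lbze finaw aynmf cnec pim
Final line count: 14

Answer: 14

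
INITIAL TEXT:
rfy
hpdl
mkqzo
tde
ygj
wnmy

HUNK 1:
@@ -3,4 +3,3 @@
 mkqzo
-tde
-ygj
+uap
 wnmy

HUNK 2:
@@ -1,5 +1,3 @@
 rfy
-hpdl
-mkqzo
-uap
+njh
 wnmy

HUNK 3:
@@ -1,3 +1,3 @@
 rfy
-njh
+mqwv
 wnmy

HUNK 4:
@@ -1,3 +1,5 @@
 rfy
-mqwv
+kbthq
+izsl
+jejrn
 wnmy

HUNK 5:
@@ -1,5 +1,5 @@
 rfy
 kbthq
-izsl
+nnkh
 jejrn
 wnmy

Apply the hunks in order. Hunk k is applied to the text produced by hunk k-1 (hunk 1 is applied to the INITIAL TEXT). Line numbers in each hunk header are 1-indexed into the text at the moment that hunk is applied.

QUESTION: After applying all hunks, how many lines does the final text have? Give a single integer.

Hunk 1: at line 3 remove [tde,ygj] add [uap] -> 5 lines: rfy hpdl mkqzo uap wnmy
Hunk 2: at line 1 remove [hpdl,mkqzo,uap] add [njh] -> 3 lines: rfy njh wnmy
Hunk 3: at line 1 remove [njh] add [mqwv] -> 3 lines: rfy mqwv wnmy
Hunk 4: at line 1 remove [mqwv] add [kbthq,izsl,jejrn] -> 5 lines: rfy kbthq izsl jejrn wnmy
Hunk 5: at line 1 remove [izsl] add [nnkh] -> 5 lines: rfy kbthq nnkh jejrn wnmy
Final line count: 5

Answer: 5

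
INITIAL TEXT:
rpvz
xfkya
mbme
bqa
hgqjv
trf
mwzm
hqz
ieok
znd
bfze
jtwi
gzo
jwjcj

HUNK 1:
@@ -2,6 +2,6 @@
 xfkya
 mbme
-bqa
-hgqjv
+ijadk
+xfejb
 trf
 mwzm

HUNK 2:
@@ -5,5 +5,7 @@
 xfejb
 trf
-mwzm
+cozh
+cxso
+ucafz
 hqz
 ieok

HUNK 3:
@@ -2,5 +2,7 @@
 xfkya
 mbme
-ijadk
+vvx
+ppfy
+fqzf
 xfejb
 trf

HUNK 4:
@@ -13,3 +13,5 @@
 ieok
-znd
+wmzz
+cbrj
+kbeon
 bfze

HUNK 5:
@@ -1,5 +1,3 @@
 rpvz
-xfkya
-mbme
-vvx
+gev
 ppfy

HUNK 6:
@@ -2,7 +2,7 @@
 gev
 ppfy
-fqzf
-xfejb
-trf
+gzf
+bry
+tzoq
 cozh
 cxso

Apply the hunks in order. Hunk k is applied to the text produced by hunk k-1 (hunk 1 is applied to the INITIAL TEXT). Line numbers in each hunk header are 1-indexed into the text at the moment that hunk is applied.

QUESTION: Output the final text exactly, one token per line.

Answer: rpvz
gev
ppfy
gzf
bry
tzoq
cozh
cxso
ucafz
hqz
ieok
wmzz
cbrj
kbeon
bfze
jtwi
gzo
jwjcj

Derivation:
Hunk 1: at line 2 remove [bqa,hgqjv] add [ijadk,xfejb] -> 14 lines: rpvz xfkya mbme ijadk xfejb trf mwzm hqz ieok znd bfze jtwi gzo jwjcj
Hunk 2: at line 5 remove [mwzm] add [cozh,cxso,ucafz] -> 16 lines: rpvz xfkya mbme ijadk xfejb trf cozh cxso ucafz hqz ieok znd bfze jtwi gzo jwjcj
Hunk 3: at line 2 remove [ijadk] add [vvx,ppfy,fqzf] -> 18 lines: rpvz xfkya mbme vvx ppfy fqzf xfejb trf cozh cxso ucafz hqz ieok znd bfze jtwi gzo jwjcj
Hunk 4: at line 13 remove [znd] add [wmzz,cbrj,kbeon] -> 20 lines: rpvz xfkya mbme vvx ppfy fqzf xfejb trf cozh cxso ucafz hqz ieok wmzz cbrj kbeon bfze jtwi gzo jwjcj
Hunk 5: at line 1 remove [xfkya,mbme,vvx] add [gev] -> 18 lines: rpvz gev ppfy fqzf xfejb trf cozh cxso ucafz hqz ieok wmzz cbrj kbeon bfze jtwi gzo jwjcj
Hunk 6: at line 2 remove [fqzf,xfejb,trf] add [gzf,bry,tzoq] -> 18 lines: rpvz gev ppfy gzf bry tzoq cozh cxso ucafz hqz ieok wmzz cbrj kbeon bfze jtwi gzo jwjcj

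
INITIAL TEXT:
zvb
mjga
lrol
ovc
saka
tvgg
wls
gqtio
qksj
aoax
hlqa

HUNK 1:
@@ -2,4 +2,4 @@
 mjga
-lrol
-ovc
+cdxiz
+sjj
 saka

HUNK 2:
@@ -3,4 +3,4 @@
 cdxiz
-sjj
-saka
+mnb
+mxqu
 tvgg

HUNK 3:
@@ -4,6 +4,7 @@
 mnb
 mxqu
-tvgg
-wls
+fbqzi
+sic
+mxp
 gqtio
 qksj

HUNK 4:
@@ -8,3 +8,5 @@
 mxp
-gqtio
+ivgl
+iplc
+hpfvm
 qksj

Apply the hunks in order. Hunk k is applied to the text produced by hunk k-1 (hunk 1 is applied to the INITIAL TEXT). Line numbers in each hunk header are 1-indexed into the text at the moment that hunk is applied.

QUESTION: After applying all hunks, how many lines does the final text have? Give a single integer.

Answer: 14

Derivation:
Hunk 1: at line 2 remove [lrol,ovc] add [cdxiz,sjj] -> 11 lines: zvb mjga cdxiz sjj saka tvgg wls gqtio qksj aoax hlqa
Hunk 2: at line 3 remove [sjj,saka] add [mnb,mxqu] -> 11 lines: zvb mjga cdxiz mnb mxqu tvgg wls gqtio qksj aoax hlqa
Hunk 3: at line 4 remove [tvgg,wls] add [fbqzi,sic,mxp] -> 12 lines: zvb mjga cdxiz mnb mxqu fbqzi sic mxp gqtio qksj aoax hlqa
Hunk 4: at line 8 remove [gqtio] add [ivgl,iplc,hpfvm] -> 14 lines: zvb mjga cdxiz mnb mxqu fbqzi sic mxp ivgl iplc hpfvm qksj aoax hlqa
Final line count: 14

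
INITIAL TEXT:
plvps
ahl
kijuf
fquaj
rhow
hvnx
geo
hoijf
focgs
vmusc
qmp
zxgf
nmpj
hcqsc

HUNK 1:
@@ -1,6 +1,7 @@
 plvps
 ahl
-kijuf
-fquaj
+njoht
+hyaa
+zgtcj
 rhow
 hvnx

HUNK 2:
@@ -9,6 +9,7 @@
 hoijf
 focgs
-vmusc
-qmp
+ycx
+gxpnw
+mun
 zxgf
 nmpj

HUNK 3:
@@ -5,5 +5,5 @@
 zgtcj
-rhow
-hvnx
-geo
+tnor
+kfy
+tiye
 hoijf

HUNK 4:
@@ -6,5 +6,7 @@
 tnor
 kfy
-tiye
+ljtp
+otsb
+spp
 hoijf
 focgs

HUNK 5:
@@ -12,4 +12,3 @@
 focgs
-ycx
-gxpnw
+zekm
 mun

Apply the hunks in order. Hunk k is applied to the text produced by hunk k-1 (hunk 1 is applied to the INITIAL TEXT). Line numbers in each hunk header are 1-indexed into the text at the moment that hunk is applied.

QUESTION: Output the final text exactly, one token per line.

Hunk 1: at line 1 remove [kijuf,fquaj] add [njoht,hyaa,zgtcj] -> 15 lines: plvps ahl njoht hyaa zgtcj rhow hvnx geo hoijf focgs vmusc qmp zxgf nmpj hcqsc
Hunk 2: at line 9 remove [vmusc,qmp] add [ycx,gxpnw,mun] -> 16 lines: plvps ahl njoht hyaa zgtcj rhow hvnx geo hoijf focgs ycx gxpnw mun zxgf nmpj hcqsc
Hunk 3: at line 5 remove [rhow,hvnx,geo] add [tnor,kfy,tiye] -> 16 lines: plvps ahl njoht hyaa zgtcj tnor kfy tiye hoijf focgs ycx gxpnw mun zxgf nmpj hcqsc
Hunk 4: at line 6 remove [tiye] add [ljtp,otsb,spp] -> 18 lines: plvps ahl njoht hyaa zgtcj tnor kfy ljtp otsb spp hoijf focgs ycx gxpnw mun zxgf nmpj hcqsc
Hunk 5: at line 12 remove [ycx,gxpnw] add [zekm] -> 17 lines: plvps ahl njoht hyaa zgtcj tnor kfy ljtp otsb spp hoijf focgs zekm mun zxgf nmpj hcqsc

Answer: plvps
ahl
njoht
hyaa
zgtcj
tnor
kfy
ljtp
otsb
spp
hoijf
focgs
zekm
mun
zxgf
nmpj
hcqsc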